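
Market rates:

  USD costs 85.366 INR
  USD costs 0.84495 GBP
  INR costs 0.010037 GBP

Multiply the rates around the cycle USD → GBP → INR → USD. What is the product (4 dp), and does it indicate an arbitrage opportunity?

Around USD → GBP → INR → USD: 1 × 0.84495 ÷ 0.010037 ÷ 85.366 = 0.986148
Product < 1; profitable direction is USD → INR → GBP → USD.

0.9861 (arbitrage exists)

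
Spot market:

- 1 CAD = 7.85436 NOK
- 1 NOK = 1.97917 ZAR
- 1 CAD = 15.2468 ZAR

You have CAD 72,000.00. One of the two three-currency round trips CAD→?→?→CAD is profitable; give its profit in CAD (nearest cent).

Profitable loop is CAD → NOK → ZAR → CAD:
CAD 72,000.00 × 7.85436 = NOK 565,513.92
NOK 565,513.92 × 1.97917 = ZAR 1,119,248.19
ZAR 1,119,248.19 ÷ 15.2468 = CAD 73,408.73
Profit = CAD 73,408.73 − CAD 72,000.00

Profit: CAD 1,408.73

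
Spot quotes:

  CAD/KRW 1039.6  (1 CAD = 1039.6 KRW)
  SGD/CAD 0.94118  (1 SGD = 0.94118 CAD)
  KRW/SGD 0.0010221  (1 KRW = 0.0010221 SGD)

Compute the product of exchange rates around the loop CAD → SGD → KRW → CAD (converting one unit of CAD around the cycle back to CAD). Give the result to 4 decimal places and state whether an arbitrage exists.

0.9999 (no arbitrage)

Around CAD → SGD → KRW → CAD: 1 ÷ 0.94118 ÷ 0.0010221 ÷ 1039.6 = 0.999926
Product ≈ 1 (deviation 0.007%, within rounding noise).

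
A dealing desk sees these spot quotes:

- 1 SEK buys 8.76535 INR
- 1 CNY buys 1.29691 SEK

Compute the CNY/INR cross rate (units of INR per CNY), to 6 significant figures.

1 CNY × 1.29691 = 1.29691 SEK
1.29691 SEK × 8.76535 = 11.3679 INR

CNY/INR = 11.3679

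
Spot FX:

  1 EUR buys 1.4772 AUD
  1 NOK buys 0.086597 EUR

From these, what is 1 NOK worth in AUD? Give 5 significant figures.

1 NOK × 0.086597 = 0.086597 EUR
0.086597 EUR × 1.4772 = 0.127921 AUD

NOK/AUD = 0.12792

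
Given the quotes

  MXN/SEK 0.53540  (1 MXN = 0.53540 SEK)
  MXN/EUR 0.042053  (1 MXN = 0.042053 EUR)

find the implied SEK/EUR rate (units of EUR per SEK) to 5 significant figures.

SEK/EUR = 0.078545

1 SEK ÷ 0.53540 = 1.86776 MXN
1.86776 MXN × 0.042053 = 0.078545 EUR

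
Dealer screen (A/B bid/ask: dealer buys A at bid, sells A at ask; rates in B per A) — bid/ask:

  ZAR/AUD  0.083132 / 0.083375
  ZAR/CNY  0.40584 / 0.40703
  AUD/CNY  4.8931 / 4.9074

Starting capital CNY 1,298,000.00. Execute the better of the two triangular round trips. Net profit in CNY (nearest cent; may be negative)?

Best loop CNY → ZAR → AUD → CNY:
CNY 1,298,000.00 ÷ 0.40703 (buy ZAR at ask) = ZAR 3,188,954.13
ZAR 3,188,954.13 × 0.083132 (sell ZAR at bid) = AUD 265,104.13
AUD 265,104.13 × 4.8931 (sell AUD at bid) = CNY 1,297,181.04

Net result: CNY -818.96 (no profitable arbitrage after spreads)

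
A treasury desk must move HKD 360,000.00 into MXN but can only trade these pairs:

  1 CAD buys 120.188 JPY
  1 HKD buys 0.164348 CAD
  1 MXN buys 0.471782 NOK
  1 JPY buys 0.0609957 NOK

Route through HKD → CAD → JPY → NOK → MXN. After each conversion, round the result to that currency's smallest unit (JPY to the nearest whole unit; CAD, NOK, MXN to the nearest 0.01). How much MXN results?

MXN 919,360.64

HKD 360,000.00 × 0.164348 = CAD 59,165.28
CAD 59,165.28 × 120.188 = JPY 7,110,957
JPY 7,110,957 × 0.0609957 = NOK 433,737.80
NOK 433,737.80 ÷ 0.471782 = MXN 919,360.64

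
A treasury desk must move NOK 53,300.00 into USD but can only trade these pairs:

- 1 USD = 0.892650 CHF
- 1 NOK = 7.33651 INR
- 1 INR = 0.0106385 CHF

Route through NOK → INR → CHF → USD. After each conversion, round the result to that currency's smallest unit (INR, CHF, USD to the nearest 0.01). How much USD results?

NOK 53,300.00 × 7.33651 = INR 391,035.98
INR 391,035.98 × 0.0106385 = CHF 4,160.04
CHF 4,160.04 ÷ 0.892650 = USD 4,660.33

USD 4,660.33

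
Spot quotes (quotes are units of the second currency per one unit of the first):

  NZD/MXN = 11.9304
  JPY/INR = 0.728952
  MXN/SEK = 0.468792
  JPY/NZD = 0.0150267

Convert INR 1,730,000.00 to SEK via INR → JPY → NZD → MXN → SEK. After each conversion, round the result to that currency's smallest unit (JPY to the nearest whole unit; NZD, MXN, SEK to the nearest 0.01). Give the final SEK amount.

SEK 199,455.50

INR 1,730,000.00 ÷ 0.728952 = JPY 2,373,270
JPY 2,373,270 × 0.0150267 = NZD 35,662.42
NZD 35,662.42 × 11.9304 = MXN 425,466.94
MXN 425,466.94 × 0.468792 = SEK 199,455.50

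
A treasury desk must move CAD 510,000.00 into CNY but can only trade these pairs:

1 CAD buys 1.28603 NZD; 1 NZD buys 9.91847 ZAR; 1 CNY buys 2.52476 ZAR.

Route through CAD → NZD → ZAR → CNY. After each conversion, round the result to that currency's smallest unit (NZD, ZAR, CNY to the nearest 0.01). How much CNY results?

CNY 2,576,593.22

CAD 510,000.00 × 1.28603 = NZD 655,875.30
NZD 655,875.30 × 9.91847 = ZAR 6,505,279.49
ZAR 6,505,279.49 ÷ 2.52476 = CNY 2,576,593.22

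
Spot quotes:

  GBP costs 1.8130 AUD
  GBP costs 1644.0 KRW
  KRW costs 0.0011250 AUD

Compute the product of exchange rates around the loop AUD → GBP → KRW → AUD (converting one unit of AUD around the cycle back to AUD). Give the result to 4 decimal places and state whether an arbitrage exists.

Around AUD → GBP → KRW → AUD: 1 ÷ 1.8130 × 1644.0 × 0.0011250 = 1.020132
Product > 1; profitable direction is AUD → GBP → KRW → AUD.

1.0201 (arbitrage exists)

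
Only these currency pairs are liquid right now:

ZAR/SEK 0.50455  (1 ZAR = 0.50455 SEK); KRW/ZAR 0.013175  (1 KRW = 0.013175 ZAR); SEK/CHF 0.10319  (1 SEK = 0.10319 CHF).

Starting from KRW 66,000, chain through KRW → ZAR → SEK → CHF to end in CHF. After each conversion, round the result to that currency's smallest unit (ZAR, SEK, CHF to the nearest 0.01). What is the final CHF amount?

KRW 66,000 × 0.013175 = ZAR 869.55
ZAR 869.55 × 0.50455 = SEK 438.73
SEK 438.73 × 0.10319 = CHF 45.27

CHF 45.27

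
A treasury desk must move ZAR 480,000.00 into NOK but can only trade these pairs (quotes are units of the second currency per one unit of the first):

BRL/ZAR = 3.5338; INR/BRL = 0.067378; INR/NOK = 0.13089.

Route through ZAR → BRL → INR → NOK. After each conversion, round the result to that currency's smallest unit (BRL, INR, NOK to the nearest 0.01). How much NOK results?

NOK 263,868.55

ZAR 480,000.00 ÷ 3.5338 = BRL 135,831.12
BRL 135,831.12 ÷ 0.067378 = INR 2,015,956.54
INR 2,015,956.54 × 0.13089 = NOK 263,868.55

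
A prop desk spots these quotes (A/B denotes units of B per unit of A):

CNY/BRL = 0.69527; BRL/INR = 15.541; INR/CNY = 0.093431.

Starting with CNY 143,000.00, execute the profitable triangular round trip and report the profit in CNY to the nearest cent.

Profitable loop is CNY → BRL → INR → CNY:
CNY 143,000.00 × 0.69527 = BRL 99,423.61
BRL 99,423.61 × 15.541 = INR 1,545,142.32
INR 1,545,142.32 × 0.093431 = CNY 144,364.19
Profit = CNY 144,364.19 − CNY 143,000.00

Profit: CNY 1,364.19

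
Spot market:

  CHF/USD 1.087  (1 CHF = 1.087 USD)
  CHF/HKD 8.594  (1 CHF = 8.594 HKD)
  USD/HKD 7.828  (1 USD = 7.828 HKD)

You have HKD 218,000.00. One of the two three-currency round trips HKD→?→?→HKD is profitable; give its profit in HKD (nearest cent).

Profit: HKD 2,176.76

Profitable loop is HKD → USD → CHF → HKD:
HKD 218,000.00 ÷ 7.828 = USD 27,848.75
USD 27,848.75 ÷ 1.087 = CHF 25,619.82
CHF 25,619.82 × 8.594 = HKD 220,176.76
Profit = HKD 220,176.76 − HKD 218,000.00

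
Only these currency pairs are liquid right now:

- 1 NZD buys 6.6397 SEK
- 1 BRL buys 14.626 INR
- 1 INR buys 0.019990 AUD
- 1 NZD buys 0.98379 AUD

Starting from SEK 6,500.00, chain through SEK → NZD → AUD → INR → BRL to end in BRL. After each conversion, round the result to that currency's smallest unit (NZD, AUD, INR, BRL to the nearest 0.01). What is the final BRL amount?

SEK 6,500.00 ÷ 6.6397 = NZD 978.96
NZD 978.96 × 0.98379 = AUD 963.09
AUD 963.09 ÷ 0.019990 = INR 48,178.59
INR 48,178.59 ÷ 14.626 = BRL 3,294.04

BRL 3,294.04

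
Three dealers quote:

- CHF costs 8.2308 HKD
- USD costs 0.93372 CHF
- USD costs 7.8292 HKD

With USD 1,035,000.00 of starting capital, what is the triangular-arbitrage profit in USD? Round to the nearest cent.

Profit: USD 19,384.53

Profitable loop is USD → HKD → CHF → USD:
USD 1,035,000.00 × 7.8292 = HKD 8,103,222.00
HKD 8,103,222.00 ÷ 8.2308 = CHF 984,499.93
CHF 984,499.93 ÷ 0.93372 = USD 1,054,384.53
Profit = USD 1,054,384.53 − USD 1,035,000.00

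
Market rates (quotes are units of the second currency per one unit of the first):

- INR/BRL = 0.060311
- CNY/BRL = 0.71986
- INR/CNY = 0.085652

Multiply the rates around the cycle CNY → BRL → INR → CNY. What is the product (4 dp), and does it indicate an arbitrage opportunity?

Around CNY → BRL → INR → CNY: 1 × 0.71986 ÷ 0.060311 × 0.085652 = 1.022325
Product > 1; profitable direction is CNY → BRL → INR → CNY.

1.0223 (arbitrage exists)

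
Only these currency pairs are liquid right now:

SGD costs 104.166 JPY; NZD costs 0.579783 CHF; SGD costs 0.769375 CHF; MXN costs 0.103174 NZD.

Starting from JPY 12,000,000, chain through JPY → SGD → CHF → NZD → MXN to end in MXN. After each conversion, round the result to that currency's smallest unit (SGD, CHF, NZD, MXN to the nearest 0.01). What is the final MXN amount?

MXN 1,481,690.83

JPY 12,000,000 ÷ 104.166 = SGD 115,200.74
SGD 115,200.74 × 0.769375 = CHF 88,632.57
CHF 88,632.57 ÷ 0.579783 = NZD 152,871.97
NZD 152,871.97 ÷ 0.103174 = MXN 1,481,690.83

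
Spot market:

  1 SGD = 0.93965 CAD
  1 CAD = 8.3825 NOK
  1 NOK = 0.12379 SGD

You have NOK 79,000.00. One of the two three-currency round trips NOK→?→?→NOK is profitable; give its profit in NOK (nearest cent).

Profitable loop is NOK → CAD → SGD → NOK:
NOK 79,000.00 ÷ 8.3825 = CAD 9,424.40
CAD 9,424.40 ÷ 0.93965 = SGD 10,029.69
SGD 10,029.69 ÷ 0.12379 = NOK 81,021.79
Profit = NOK 81,021.79 − NOK 79,000.00

Profit: NOK 2,021.79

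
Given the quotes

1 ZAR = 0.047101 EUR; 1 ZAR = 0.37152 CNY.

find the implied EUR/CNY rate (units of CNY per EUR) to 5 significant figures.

1 EUR ÷ 0.047101 = 21.231 ZAR
21.231 ZAR × 0.37152 = 7.88773 CNY

EUR/CNY = 7.8877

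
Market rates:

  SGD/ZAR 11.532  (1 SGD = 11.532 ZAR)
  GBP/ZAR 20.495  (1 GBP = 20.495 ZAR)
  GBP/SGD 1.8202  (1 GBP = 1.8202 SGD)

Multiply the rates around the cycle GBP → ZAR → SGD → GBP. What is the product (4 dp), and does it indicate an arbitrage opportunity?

Around GBP → ZAR → SGD → GBP: 1 × 20.495 ÷ 11.532 ÷ 1.8202 = 0.976392
Product < 1; profitable direction is GBP → SGD → ZAR → GBP.

0.9764 (arbitrage exists)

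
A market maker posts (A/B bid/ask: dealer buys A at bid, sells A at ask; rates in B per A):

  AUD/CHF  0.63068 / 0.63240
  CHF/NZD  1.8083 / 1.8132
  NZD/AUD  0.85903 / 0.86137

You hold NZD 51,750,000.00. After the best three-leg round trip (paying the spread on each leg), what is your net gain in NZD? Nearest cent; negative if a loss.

Best loop NZD → CHF → AUD → NZD:
NZD 51,750,000.00 ÷ 1.8132 (buy CHF at ask) = CHF 28,540,701.52
CHF 28,540,701.52 ÷ 0.63240 (buy AUD at ask) = AUD 45,130,774.07
AUD 45,130,774.07 ÷ 0.86137 (buy NZD at ask) = NZD 52,394,179.12

Net profit: NZD 644,179.12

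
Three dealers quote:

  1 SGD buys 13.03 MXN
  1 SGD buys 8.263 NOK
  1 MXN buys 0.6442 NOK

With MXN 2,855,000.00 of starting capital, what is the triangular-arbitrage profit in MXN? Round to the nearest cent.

Profit: MXN 45,237.05

Profitable loop is MXN → NOK → SGD → MXN:
MXN 2,855,000.00 × 0.6442 = NOK 1,839,191.00
NOK 1,839,191.00 ÷ 8.263 = SGD 222,581.51
SGD 222,581.51 × 13.03 = MXN 2,900,237.05
Profit = MXN 2,900,237.05 − MXN 2,855,000.00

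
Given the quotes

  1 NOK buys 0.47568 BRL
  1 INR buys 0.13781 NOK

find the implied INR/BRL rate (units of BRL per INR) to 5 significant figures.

1 INR × 0.13781 = 0.13781 NOK
0.13781 NOK × 0.47568 = 0.0655535 BRL

INR/BRL = 0.065553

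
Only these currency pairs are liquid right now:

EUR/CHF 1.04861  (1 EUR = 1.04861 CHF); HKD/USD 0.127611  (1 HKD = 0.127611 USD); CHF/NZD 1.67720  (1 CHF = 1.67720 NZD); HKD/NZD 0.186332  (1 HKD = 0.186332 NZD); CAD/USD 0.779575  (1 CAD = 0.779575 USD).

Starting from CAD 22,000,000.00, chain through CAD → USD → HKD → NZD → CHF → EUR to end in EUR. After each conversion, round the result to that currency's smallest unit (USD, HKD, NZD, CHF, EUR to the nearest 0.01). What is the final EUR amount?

EUR 14,239,051.76

CAD 22,000,000.00 × 0.779575 = USD 17,150,650.00
USD 17,150,650.00 ÷ 0.127611 = HKD 134,397,896.73
HKD 134,397,896.73 × 0.186332 = NZD 25,042,628.89
NZD 25,042,628.89 ÷ 1.67720 = CHF 14,931,212.07
CHF 14,931,212.07 ÷ 1.04861 = EUR 14,239,051.76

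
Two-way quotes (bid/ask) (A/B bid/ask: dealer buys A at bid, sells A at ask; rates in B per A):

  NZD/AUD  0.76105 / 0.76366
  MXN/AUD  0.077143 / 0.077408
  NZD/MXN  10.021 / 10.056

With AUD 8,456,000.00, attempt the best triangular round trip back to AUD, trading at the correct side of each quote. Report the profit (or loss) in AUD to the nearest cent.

Net profit: AUD 103,975.41

Best loop AUD → NZD → MXN → AUD:
AUD 8,456,000.00 ÷ 0.76366 (buy NZD at ask) = NZD 11,072,990.60
NZD 11,072,990.60 × 10.021 (sell NZD at bid) = MXN 110,962,438.78
MXN 110,962,438.78 × 0.077143 (sell MXN at bid) = AUD 8,559,975.41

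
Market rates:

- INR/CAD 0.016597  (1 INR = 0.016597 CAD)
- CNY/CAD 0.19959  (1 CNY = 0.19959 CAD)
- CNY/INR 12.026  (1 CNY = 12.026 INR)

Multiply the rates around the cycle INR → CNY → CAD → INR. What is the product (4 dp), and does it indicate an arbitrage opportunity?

Around INR → CNY → CAD → INR: 1 ÷ 12.026 × 0.19959 ÷ 0.016597 = 0.999972
Product ≈ 1 (deviation 0.003%, within rounding noise).

1.0000 (no arbitrage)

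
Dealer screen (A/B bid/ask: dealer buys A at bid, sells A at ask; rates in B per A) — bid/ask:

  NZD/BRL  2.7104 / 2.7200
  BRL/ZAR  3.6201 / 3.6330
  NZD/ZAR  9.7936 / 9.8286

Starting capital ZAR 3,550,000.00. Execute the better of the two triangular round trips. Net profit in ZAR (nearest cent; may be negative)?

Best loop ZAR → NZD → BRL → ZAR:
ZAR 3,550,000.00 ÷ 9.8286 (buy NZD at ask) = NZD 361,190.81
NZD 361,190.81 × 2.7104 (sell NZD at bid) = BRL 978,971.57
BRL 978,971.57 × 3.6201 (sell BRL at bid) = ZAR 3,543,974.99

Net result: ZAR -6,025.01 (no profitable arbitrage after spreads)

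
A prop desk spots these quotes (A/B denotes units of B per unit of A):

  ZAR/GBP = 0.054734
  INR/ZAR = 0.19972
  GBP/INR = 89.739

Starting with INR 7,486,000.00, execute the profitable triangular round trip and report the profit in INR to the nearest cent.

Profit: INR 145,147.57

Profitable loop is INR → GBP → ZAR → INR:
INR 7,486,000.00 ÷ 89.739 = GBP 83,419.69
GBP 83,419.69 ÷ 0.054734 = ZAR 1,524,092.79
ZAR 1,524,092.79 ÷ 0.19972 = INR 7,631,147.57
Profit = INR 7,631,147.57 − INR 7,486,000.00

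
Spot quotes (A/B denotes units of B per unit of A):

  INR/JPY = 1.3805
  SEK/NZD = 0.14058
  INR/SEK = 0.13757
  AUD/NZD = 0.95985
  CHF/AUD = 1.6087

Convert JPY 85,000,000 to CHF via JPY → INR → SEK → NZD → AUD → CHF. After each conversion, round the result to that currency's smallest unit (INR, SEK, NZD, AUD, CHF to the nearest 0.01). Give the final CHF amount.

CHF 771,172.19

JPY 85,000,000 ÷ 1.3805 = INR 61,571,894.24
INR 61,571,894.24 × 0.13757 = SEK 8,470,445.49
SEK 8,470,445.49 × 0.14058 = NZD 1,190,775.23
NZD 1,190,775.23 ÷ 0.95985 = AUD 1,240,584.71
AUD 1,240,584.71 ÷ 1.6087 = CHF 771,172.19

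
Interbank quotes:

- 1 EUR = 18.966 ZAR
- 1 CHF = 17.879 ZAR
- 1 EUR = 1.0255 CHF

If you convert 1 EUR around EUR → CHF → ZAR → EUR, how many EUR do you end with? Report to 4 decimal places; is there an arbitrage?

Around EUR → CHF → ZAR → EUR: 1 × 1.0255 × 17.879 ÷ 18.966 = 0.966725
Product < 1; profitable direction is EUR → ZAR → CHF → EUR.

0.9667 (arbitrage exists)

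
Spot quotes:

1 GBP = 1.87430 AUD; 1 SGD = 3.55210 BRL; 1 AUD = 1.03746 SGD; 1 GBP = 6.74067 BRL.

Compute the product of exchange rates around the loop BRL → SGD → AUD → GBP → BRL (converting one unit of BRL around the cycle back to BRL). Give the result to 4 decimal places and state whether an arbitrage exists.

Around BRL → SGD → AUD → GBP → BRL: 1 ÷ 3.55210 ÷ 1.03746 ÷ 1.87430 × 6.74067 = 0.975905
Product < 1; profitable direction is BRL → GBP → AUD → SGD → BRL.

0.9759 (arbitrage exists)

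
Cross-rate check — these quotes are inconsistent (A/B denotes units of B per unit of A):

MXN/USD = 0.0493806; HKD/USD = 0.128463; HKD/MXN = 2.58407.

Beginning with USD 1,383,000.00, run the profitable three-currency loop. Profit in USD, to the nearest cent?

Profitable loop is USD → MXN → HKD → USD:
USD 1,383,000.00 ÷ 0.0493806 = MXN 28,006,950.10
MXN 28,006,950.10 ÷ 2.58407 = HKD 10,838,309.37
HKD 10,838,309.37 × 0.128463 = USD 1,392,321.74
Profit = USD 1,392,321.74 − USD 1,383,000.00

Profit: USD 9,321.74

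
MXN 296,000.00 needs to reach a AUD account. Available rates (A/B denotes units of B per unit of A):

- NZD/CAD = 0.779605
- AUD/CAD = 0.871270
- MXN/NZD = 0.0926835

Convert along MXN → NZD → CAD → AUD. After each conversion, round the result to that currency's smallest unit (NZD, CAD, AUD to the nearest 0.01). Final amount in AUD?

AUD 24,547.99

MXN 296,000.00 × 0.0926835 = NZD 27,434.32
NZD 27,434.32 × 0.779605 = CAD 21,387.93
CAD 21,387.93 ÷ 0.871270 = AUD 24,547.99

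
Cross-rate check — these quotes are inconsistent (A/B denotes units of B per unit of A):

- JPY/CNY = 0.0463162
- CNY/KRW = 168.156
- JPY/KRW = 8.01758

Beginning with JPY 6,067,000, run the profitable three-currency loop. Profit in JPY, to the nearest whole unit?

Profit: JPY 178,569

Profitable loop is JPY → KRW → CNY → JPY:
JPY 6,067,000 × 8.01758 = KRW 48,642,658
KRW 48,642,658 ÷ 168.156 = CNY 289,271.02
CNY 289,271.02 ÷ 0.0463162 = JPY 6,245,569
Profit = JPY 6,245,569 − JPY 6,067,000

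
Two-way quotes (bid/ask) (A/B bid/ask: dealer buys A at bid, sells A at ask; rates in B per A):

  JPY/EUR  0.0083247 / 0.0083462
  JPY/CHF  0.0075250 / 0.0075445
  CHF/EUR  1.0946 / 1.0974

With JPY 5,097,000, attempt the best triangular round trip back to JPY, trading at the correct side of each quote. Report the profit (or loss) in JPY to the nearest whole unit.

Best loop JPY → EUR → CHF → JPY:
JPY 5,097,000 × 0.0083247 (sell JPY at bid) = EUR 42,431.00
EUR 42,431.00 ÷ 1.0974 (buy CHF at ask) = CHF 38,665.02
CHF 38,665.02 ÷ 0.0075445 (buy JPY at ask) = JPY 5,124,928

Net profit: JPY 27,928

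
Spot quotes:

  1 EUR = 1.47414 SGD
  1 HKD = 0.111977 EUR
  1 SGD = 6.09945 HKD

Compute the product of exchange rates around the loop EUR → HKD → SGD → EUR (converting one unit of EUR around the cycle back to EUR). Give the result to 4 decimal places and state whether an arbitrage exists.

Around EUR → HKD → SGD → EUR: 1 ÷ 0.111977 ÷ 6.09945 ÷ 1.47414 = 0.993212
Product < 1; profitable direction is EUR → SGD → HKD → EUR.

0.9932 (arbitrage exists)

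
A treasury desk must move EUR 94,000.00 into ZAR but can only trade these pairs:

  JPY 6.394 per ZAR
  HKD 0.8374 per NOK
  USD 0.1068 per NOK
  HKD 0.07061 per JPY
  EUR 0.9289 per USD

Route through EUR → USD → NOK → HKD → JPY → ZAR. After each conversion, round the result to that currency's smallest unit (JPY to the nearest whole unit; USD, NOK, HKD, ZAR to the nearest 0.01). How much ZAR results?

ZAR 1,757,444.95

EUR 94,000.00 ÷ 0.9289 = USD 101,194.96
USD 101,194.96 ÷ 0.1068 = NOK 947,518.35
NOK 947,518.35 × 0.8374 = HKD 793,451.87
HKD 793,451.87 ÷ 0.07061 = JPY 11,237,103
JPY 11,237,103 ÷ 6.394 = ZAR 1,757,444.95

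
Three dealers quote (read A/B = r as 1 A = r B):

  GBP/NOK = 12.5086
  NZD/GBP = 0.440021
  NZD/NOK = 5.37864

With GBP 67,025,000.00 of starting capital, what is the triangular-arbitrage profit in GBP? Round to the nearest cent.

Profitable loop is GBP → NOK → NZD → GBP:
GBP 67,025,000.00 × 12.5086 = NOK 838,388,915.00
NOK 838,388,915.00 ÷ 5.37864 = NZD 155,873,773.85
NZD 155,873,773.85 × 0.440021 = GBP 68,587,733.84
Profit = GBP 68,587,733.84 − GBP 67,025,000.00

Profit: GBP 1,562,733.84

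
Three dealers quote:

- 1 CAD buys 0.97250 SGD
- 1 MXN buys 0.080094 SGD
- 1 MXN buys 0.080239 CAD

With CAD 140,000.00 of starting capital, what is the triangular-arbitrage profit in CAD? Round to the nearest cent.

Profitable loop is CAD → MXN → SGD → CAD:
CAD 140,000.00 ÷ 0.080239 = MXN 1,744,787.45
MXN 1,744,787.45 × 0.080094 = SGD 139,747.01
SGD 139,747.01 ÷ 0.97250 = CAD 143,698.72
Profit = CAD 143,698.72 − CAD 140,000.00

Profit: CAD 3,698.72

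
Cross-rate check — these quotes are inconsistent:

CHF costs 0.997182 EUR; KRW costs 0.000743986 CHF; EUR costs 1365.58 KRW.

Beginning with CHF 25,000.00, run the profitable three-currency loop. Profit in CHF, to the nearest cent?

Profit: CHF 327.73

Profitable loop is CHF → EUR → KRW → CHF:
CHF 25,000.00 × 0.997182 = EUR 24,929.55
EUR 24,929.55 × 1365.58 = KRW 34,043,295
KRW 34,043,295 × 0.000743986 = CHF 25,327.73
Profit = CHF 25,327.73 − CHF 25,000.00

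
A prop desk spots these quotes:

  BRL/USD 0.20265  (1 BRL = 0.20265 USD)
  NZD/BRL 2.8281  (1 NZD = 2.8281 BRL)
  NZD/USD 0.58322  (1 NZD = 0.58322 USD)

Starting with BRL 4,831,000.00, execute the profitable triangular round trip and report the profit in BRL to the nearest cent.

Profitable loop is BRL → NZD → USD → BRL:
BRL 4,831,000.00 ÷ 2.8281 = NZD 1,708,214.00
NZD 1,708,214.00 × 0.58322 = USD 996,264.57
USD 996,264.57 ÷ 0.20265 = BRL 4,916,183.40
Profit = BRL 4,916,183.40 − BRL 4,831,000.00

Profit: BRL 85,183.40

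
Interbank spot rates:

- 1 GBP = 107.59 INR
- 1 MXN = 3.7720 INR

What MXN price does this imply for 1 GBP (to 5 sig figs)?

GBP/MXN = 28.523

1 GBP × 107.59 = 107.59 INR
107.59 INR ÷ 3.7720 = 28.5233 MXN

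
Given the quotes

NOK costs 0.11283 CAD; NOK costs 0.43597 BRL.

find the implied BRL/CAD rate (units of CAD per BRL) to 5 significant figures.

BRL/CAD = 0.25880

1 BRL ÷ 0.43597 = 2.29374 NOK
2.29374 NOK × 0.11283 = 0.258802 CAD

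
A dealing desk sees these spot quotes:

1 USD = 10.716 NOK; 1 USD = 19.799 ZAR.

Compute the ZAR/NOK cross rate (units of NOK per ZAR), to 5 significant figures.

1 ZAR ÷ 19.799 = 0.0505076 USD
0.0505076 USD × 10.716 = 0.541239 NOK

ZAR/NOK = 0.54124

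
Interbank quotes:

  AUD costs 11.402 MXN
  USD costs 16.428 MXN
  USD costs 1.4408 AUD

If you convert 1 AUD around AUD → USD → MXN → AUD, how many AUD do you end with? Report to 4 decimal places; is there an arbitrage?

1.0000 (no arbitrage)

Around AUD → USD → MXN → AUD: 1 ÷ 1.4408 × 16.428 ÷ 11.402 = 1.000000
Product ≈ 1 (deviation 0.000%, within rounding noise).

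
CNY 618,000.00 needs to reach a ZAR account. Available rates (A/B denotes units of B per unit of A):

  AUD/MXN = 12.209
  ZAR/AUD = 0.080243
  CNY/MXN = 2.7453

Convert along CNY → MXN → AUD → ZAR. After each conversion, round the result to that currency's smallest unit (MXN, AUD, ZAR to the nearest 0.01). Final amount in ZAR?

CNY 618,000.00 × 2.7453 = MXN 1,696,595.40
MXN 1,696,595.40 ÷ 12.209 = AUD 138,962.68
AUD 138,962.68 ÷ 0.080243 = ZAR 1,731,773.24

ZAR 1,731,773.24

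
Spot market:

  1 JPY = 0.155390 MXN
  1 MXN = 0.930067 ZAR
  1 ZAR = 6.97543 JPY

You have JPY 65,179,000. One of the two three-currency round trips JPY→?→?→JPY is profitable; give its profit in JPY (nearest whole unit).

Profitable loop is JPY → MXN → ZAR → JPY:
JPY 65,179,000 × 0.155390 = MXN 10,128,164.81
MXN 10,128,164.81 × 0.930067 = ZAR 9,419,871.86
ZAR 9,419,871.86 × 6.97543 = JPY 65,707,657
Profit = JPY 65,707,657 − JPY 65,179,000

Profit: JPY 528,657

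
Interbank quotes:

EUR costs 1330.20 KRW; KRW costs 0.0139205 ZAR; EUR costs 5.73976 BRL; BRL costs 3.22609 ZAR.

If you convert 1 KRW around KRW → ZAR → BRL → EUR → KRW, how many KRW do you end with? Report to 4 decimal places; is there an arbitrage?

Around KRW → ZAR → BRL → EUR → KRW: 1 × 0.0139205 ÷ 3.22609 ÷ 5.73976 × 1330.20 = 1.000004
Product ≈ 1 (deviation 0.000%, within rounding noise).

1.0000 (no arbitrage)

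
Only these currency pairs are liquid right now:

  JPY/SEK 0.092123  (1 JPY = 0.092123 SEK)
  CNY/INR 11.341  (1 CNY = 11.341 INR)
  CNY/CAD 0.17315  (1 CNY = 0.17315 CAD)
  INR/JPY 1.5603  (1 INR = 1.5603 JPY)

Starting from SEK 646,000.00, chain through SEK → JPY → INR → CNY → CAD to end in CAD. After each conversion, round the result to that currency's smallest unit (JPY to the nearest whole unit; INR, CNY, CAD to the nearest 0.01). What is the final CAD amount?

SEK 646,000.00 ÷ 0.092123 = JPY 7,012,364
JPY 7,012,364 ÷ 1.5603 = INR 4,494,240.85
INR 4,494,240.85 ÷ 11.341 = CNY 396,282.59
CNY 396,282.59 × 0.17315 = CAD 68,616.33

CAD 68,616.33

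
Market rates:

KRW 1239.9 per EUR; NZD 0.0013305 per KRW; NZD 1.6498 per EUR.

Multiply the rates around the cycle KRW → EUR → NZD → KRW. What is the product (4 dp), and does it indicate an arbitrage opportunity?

1.0001 (no arbitrage)

Around KRW → EUR → NZD → KRW: 1 ÷ 1239.9 × 1.6498 ÷ 0.0013305 = 1.000069
Product ≈ 1 (deviation 0.007%, within rounding noise).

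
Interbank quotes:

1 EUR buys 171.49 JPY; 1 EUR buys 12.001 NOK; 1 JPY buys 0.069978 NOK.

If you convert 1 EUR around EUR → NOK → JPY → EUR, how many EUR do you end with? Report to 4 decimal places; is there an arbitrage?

Around EUR → NOK → JPY → EUR: 1 × 12.001 ÷ 0.069978 ÷ 171.49 = 1.000039
Product ≈ 1 (deviation 0.004%, within rounding noise).

1.0000 (no arbitrage)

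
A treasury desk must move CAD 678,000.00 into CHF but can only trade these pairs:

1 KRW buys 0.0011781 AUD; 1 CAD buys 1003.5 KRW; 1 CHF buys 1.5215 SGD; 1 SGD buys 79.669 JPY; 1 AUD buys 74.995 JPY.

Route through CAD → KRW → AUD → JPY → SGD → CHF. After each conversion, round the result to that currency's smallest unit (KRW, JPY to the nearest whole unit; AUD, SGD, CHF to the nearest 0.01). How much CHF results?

CAD 678,000.00 × 1003.5 = KRW 680,373,000
KRW 680,373,000 × 0.0011781 = AUD 801,547.43
AUD 801,547.43 × 74.995 = JPY 60,112,050
JPY 60,112,050 ÷ 79.669 = SGD 754,522.46
SGD 754,522.46 ÷ 1.5215 = CHF 495,906.97

CHF 495,906.97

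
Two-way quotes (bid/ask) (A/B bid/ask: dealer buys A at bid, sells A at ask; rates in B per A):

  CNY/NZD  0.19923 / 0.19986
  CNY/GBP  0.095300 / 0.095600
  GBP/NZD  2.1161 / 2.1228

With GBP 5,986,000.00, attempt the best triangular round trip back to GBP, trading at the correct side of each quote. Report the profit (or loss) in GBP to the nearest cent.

Net profit: GBP 54,041.43

Best loop GBP → NZD → CNY → GBP:
GBP 5,986,000.00 × 2.1161 (sell GBP at bid) = NZD 12,666,974.60
NZD 12,666,974.60 ÷ 0.19986 (buy CNY at ask) = CNY 63,379,238.47
CNY 63,379,238.47 × 0.095300 (sell CNY at bid) = GBP 6,040,041.43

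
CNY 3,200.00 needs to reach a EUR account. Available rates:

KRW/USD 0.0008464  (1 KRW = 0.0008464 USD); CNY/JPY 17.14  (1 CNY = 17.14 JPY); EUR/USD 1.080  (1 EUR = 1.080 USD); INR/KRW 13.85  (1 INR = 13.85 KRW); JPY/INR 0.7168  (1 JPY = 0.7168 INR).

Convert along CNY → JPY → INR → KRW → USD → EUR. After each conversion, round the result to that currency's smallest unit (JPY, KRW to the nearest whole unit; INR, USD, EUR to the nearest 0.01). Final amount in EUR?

CNY 3,200.00 × 17.14 = JPY 54,848
JPY 54,848 × 0.7168 = INR 39,315.05
INR 39,315.05 × 13.85 = KRW 544,513
KRW 544,513 × 0.0008464 = USD 460.88
USD 460.88 ÷ 1.080 = EUR 426.74

EUR 426.74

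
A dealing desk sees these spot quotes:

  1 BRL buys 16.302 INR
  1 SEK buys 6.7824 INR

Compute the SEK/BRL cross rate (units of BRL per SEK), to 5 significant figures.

SEK/BRL = 0.41605

1 SEK × 6.7824 = 6.7824 INR
6.7824 INR ÷ 16.302 = 0.416047 BRL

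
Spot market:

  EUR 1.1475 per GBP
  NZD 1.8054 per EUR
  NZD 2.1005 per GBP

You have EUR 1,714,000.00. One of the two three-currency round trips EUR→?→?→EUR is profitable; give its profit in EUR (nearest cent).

Profitable loop is EUR → GBP → NZD → EUR:
EUR 1,714,000.00 ÷ 1.1475 = GBP 1,493,681.92
GBP 1,493,681.92 × 2.1005 = NZD 3,137,478.87
NZD 3,137,478.87 ÷ 1.8054 = EUR 1,737,830.32
Profit = EUR 1,737,830.32 − EUR 1,714,000.00

Profit: EUR 23,830.32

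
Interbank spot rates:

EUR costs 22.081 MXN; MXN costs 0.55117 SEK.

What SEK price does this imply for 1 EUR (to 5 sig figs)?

1 EUR × 22.081 = 22.081 MXN
22.081 MXN × 0.55117 = 12.1704 SEK

EUR/SEK = 12.170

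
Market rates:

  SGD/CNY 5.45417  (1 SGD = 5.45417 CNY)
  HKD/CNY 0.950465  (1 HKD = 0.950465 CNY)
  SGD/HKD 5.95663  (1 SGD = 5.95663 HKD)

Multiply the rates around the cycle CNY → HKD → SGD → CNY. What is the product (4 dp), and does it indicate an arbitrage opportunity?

Around CNY → HKD → SGD → CNY: 1 ÷ 0.950465 ÷ 5.95663 × 5.45417 = 0.963367
Product < 1; profitable direction is CNY → SGD → HKD → CNY.

0.9634 (arbitrage exists)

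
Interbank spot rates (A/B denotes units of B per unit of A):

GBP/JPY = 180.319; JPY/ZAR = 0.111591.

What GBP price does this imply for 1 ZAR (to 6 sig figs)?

ZAR/GBP = 0.0496969

1 ZAR ÷ 0.111591 = 8.9613 JPY
8.9613 JPY ÷ 180.319 = 0.0496969 GBP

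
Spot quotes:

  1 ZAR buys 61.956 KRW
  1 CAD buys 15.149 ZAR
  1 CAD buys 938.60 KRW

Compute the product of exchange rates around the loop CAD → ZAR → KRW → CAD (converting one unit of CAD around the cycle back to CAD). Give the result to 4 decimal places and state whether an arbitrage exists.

Around CAD → ZAR → KRW → CAD: 1 × 15.149 × 61.956 ÷ 938.60 = 0.999970
Product ≈ 1 (deviation 0.003%, within rounding noise).

1.0000 (no arbitrage)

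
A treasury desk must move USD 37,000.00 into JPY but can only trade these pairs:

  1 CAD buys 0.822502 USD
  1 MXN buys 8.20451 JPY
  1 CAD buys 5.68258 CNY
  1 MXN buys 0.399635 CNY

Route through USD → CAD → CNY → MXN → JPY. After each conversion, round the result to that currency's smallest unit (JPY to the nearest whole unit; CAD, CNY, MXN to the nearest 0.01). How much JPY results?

USD 37,000.00 ÷ 0.822502 = CAD 44,984.69
CAD 44,984.69 × 5.68258 = CNY 255,629.10
CNY 255,629.10 ÷ 0.399635 = MXN 639,656.44
MXN 639,656.44 × 8.20451 = JPY 5,248,068

JPY 5,248,068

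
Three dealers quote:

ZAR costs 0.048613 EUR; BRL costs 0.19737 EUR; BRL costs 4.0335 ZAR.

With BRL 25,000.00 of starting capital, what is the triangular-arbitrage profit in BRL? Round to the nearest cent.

Profit: BRL 164.40

Profitable loop is BRL → EUR → ZAR → BRL:
BRL 25,000.00 × 0.19737 = EUR 4,934.25
EUR 4,934.25 ÷ 0.048613 = ZAR 101,500.63
ZAR 101,500.63 ÷ 4.0335 = BRL 25,164.40
Profit = BRL 25,164.40 − BRL 25,000.00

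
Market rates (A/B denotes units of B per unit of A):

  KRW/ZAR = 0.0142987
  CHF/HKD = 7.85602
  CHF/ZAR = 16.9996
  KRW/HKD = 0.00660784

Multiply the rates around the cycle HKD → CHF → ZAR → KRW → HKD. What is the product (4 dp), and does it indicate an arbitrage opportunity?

Around HKD → CHF → ZAR → KRW → HKD: 1 ÷ 7.85602 × 16.9996 ÷ 0.0142987 × 0.00660784 = 0.999998
Product ≈ 1 (deviation 0.000%, within rounding noise).

1.0000 (no arbitrage)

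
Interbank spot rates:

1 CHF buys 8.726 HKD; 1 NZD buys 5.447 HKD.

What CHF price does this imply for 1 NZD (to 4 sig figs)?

NZD/CHF = 0.6242

1 NZD × 5.447 = 5.447 HKD
5.447 HKD ÷ 8.726 = 0.624226 CHF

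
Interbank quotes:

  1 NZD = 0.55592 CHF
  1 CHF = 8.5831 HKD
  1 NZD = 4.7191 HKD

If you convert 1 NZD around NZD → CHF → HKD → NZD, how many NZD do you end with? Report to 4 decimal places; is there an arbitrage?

Around NZD → CHF → HKD → NZD: 1 × 0.55592 × 8.5831 ÷ 4.7191 = 1.011107
Product > 1; profitable direction is NZD → CHF → HKD → NZD.

1.0111 (arbitrage exists)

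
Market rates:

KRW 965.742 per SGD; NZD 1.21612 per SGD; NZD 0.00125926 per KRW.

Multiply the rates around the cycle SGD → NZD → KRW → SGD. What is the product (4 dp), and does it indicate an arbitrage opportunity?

Around SGD → NZD → KRW → SGD: 1 × 1.21612 ÷ 0.00125926 ÷ 965.742 = 1.000000
Product ≈ 1 (deviation 0.000%, within rounding noise).

1.0000 (no arbitrage)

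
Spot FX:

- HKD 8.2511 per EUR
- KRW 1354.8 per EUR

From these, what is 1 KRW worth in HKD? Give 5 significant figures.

1 KRW ÷ 1354.8 = 0.000738116 EUR
0.000738116 EUR × 8.2511 = 0.00609027 HKD

KRW/HKD = 0.0060903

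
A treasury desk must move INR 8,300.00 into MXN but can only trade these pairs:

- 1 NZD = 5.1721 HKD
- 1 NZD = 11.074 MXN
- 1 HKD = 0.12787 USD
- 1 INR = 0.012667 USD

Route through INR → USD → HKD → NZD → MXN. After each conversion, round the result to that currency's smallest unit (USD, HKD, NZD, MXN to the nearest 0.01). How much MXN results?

MXN 1,760.54

INR 8,300.00 × 0.012667 = USD 105.14
USD 105.14 ÷ 0.12787 = HKD 822.24
HKD 822.24 ÷ 5.1721 = NZD 158.98
NZD 158.98 × 11.074 = MXN 1,760.54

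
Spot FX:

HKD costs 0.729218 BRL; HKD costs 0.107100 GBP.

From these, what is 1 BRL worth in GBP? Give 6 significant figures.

1 BRL ÷ 0.729218 = 1.37133 HKD
1.37133 HKD × 0.107100 = 0.14687 GBP

BRL/GBP = 0.146870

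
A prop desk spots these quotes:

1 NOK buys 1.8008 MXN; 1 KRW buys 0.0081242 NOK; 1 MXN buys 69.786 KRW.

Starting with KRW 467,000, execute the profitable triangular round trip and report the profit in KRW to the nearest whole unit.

Profitable loop is KRW → NOK → MXN → KRW:
KRW 467,000 × 0.0081242 = NOK 3,794.00
NOK 3,794.00 × 1.8008 = MXN 6,832.24
MXN 6,832.24 × 69.786 = KRW 476,795
Profit = KRW 476,795 − KRW 467,000

Profit: KRW 9,795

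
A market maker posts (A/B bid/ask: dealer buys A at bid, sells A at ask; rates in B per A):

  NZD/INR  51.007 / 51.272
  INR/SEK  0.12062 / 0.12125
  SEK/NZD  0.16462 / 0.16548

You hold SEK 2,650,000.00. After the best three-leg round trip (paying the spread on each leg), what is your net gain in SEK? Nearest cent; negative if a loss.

Best loop SEK → NZD → INR → SEK:
SEK 2,650,000.00 × 0.16462 (sell SEK at bid) = NZD 436,243.00
NZD 436,243.00 × 51.007 (sell NZD at bid) = INR 22,251,446.70
INR 22,251,446.70 × 0.12062 (sell INR at bid) = SEK 2,683,969.50

Net profit: SEK 33,969.50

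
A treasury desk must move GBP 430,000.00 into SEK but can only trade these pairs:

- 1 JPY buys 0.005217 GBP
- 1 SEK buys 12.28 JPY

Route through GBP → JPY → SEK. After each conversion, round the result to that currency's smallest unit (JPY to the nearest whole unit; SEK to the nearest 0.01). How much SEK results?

GBP 430,000.00 ÷ 0.005217 = JPY 82,422,848
JPY 82,422,848 ÷ 12.28 = SEK 6,711,958.31

SEK 6,711,958.31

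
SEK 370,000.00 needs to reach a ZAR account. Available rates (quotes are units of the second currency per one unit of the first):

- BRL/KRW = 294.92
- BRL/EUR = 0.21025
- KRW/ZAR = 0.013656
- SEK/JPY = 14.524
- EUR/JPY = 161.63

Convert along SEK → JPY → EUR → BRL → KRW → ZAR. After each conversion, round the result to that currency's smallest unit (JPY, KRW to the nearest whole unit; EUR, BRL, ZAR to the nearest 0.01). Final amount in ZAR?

SEK 370,000.00 × 14.524 = JPY 5,373,880
JPY 5,373,880 ÷ 161.63 = EUR 33,248.04
EUR 33,248.04 ÷ 0.21025 = BRL 158,135.74
BRL 158,135.74 × 294.92 = KRW 46,637,392
KRW 46,637,392 × 0.013656 = ZAR 636,880.23

ZAR 636,880.23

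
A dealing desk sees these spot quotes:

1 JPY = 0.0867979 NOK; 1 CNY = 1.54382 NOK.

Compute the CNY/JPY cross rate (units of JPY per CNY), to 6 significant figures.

CNY/JPY = 17.7864

1 CNY × 1.54382 = 1.54382 NOK
1.54382 NOK ÷ 0.0867979 = 17.7864 JPY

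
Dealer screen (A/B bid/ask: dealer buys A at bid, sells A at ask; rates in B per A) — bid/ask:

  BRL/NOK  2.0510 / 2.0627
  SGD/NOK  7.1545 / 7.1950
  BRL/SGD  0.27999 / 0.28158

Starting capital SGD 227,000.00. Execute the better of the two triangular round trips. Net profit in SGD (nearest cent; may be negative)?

Best loop SGD → BRL → NOK → SGD:
SGD 227,000.00 ÷ 0.28158 (buy BRL at ask) = BRL 806,165.21
BRL 806,165.21 × 2.0510 (sell BRL at bid) = NOK 1,653,444.85
NOK 1,653,444.85 ÷ 7.1950 (buy SGD at ask) = SGD 229,804.70

Net profit: SGD 2,804.70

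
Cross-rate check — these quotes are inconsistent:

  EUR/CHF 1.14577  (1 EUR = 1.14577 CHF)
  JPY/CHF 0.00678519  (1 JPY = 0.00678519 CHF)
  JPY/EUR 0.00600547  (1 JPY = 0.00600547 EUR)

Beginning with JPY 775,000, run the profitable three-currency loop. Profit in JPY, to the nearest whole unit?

Profit: JPY 10,930

Profitable loop is JPY → EUR → CHF → JPY:
JPY 775,000 × 0.00600547 = EUR 4,654.24
EUR 4,654.24 × 1.14577 = CHF 5,332.69
CHF 5,332.69 ÷ 0.00678519 = JPY 785,930
Profit = JPY 785,930 − JPY 775,000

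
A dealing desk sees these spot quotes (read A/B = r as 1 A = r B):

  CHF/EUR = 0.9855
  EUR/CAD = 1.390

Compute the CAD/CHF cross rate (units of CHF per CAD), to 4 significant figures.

1 CAD ÷ 1.390 = 0.719424 EUR
0.719424 EUR ÷ 0.9855 = 0.73001 CHF

CAD/CHF = 0.7300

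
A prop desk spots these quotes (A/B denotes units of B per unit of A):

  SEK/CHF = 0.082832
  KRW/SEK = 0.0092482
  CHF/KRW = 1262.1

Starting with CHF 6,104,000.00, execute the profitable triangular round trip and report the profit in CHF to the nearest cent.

Profitable loop is CHF → SEK → KRW → CHF:
CHF 6,104,000.00 ÷ 0.082832 = SEK 73,691,327.02
SEK 73,691,327.02 ÷ 0.0092482 = KRW 7,968,180,513
KRW 7,968,180,513 ÷ 1262.1 = CHF 6,313,430.40
Profit = CHF 6,313,430.40 − CHF 6,104,000.00

Profit: CHF 209,430.40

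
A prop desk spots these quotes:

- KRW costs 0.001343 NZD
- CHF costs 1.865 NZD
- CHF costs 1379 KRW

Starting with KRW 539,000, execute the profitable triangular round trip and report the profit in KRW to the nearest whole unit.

Profit: KRW 3,784

Profitable loop is KRW → CHF → NZD → KRW:
KRW 539,000 ÷ 1379 = CHF 390.86
CHF 390.86 × 1.865 = NZD 728.96
NZD 728.96 ÷ 0.001343 = KRW 542,784
Profit = KRW 542,784 − KRW 539,000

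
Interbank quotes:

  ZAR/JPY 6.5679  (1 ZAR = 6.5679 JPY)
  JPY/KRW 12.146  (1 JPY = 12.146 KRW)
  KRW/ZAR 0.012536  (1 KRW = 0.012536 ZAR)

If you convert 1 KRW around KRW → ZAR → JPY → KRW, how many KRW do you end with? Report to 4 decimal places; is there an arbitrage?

1.0000 (no arbitrage)

Around KRW → ZAR → JPY → KRW: 1 × 0.012536 × 6.5679 × 12.146 = 1.000043
Product ≈ 1 (deviation 0.004%, within rounding noise).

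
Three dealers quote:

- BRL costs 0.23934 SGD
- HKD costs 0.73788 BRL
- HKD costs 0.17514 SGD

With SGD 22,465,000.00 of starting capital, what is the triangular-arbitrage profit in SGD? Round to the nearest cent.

Profitable loop is SGD → HKD → BRL → SGD:
SGD 22,465,000.00 ÷ 0.17514 = HKD 128,268,813.52
HKD 128,268,813.52 × 0.73788 = BRL 94,646,992.12
BRL 94,646,992.12 × 0.23934 = SGD 22,652,811.09
Profit = SGD 22,652,811.09 − SGD 22,465,000.00

Profit: SGD 187,811.09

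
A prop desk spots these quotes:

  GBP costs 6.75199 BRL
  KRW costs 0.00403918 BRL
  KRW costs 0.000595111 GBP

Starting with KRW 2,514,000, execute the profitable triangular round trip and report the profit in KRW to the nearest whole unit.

Profitable loop is KRW → BRL → GBP → KRW:
KRW 2,514,000 × 0.00403918 = BRL 10,154.50
BRL 10,154.50 ÷ 6.75199 = GBP 1,503.93
GBP 1,503.93 ÷ 0.000595111 = KRW 2,527,137
Profit = KRW 2,527,137 − KRW 2,514,000

Profit: KRW 13,137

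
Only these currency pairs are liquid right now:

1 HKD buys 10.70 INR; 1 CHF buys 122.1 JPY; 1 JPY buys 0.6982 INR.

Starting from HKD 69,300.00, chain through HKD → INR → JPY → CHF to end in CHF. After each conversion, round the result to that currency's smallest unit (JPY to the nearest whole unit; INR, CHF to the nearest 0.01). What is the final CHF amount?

CHF 8,698.04

HKD 69,300.00 × 10.70 = INR 741,510.00
INR 741,510.00 ÷ 0.6982 = JPY 1,062,031
JPY 1,062,031 ÷ 122.1 = CHF 8,698.04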